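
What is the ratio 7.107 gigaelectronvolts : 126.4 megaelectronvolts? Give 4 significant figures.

(7.107 × 10^9) / (126.4 × 10^6) = 0.056226 × 10^3

56.23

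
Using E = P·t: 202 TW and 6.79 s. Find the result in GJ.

1371580 GJ

202 × 10^12 × 6.79 = 1371.58 × 10^12 J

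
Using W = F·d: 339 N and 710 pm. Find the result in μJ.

0.24069 μJ

339 × 710 × 10⁻¹² = 240690 × 10⁻¹² J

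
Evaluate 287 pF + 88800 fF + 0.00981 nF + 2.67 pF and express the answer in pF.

388.28 pF

In pF:
  287 pF → 287
  88800 fF = 88800e-3 pF = 88.8
  0.00981 nF = 0.00981e3 pF = 9.81
  2.67 pF → 2.67
Sum: 287 + 88.8 + 9.81 + 2.67 = 388.28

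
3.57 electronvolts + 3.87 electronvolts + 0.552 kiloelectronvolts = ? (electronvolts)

559.44 electronvolts

In electronvolts:
  3.57 electronvolts → 3.57
  3.87 electronvolts → 3.87
  0.552 kiloelectronvolts = 0.552e3 electronvolts = 552
Sum: 3.57 + 3.87 + 552 = 559.44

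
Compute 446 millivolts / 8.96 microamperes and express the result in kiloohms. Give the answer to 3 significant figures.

49.8 kiloohms

(446 × 10⁻³) / (8.96 × 10⁻⁶) = 49.777 × 10³ Ω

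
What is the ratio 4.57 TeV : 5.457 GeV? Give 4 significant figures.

837.5

(4.57 × 10¹²) / (5.457 × 10⁹) = 0.83746 × 10³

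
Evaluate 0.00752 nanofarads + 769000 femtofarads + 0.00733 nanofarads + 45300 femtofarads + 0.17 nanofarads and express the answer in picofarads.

999.15 picofarads

In picofarads:
  0.00752 nanofarads = 0.00752e3 picofarads = 7.52
  769000 femtofarads = 769000e-3 picofarads = 769
  0.00733 nanofarads = 0.00733e3 picofarads = 7.33
  45300 femtofarads = 45300e-3 picofarads = 45.3
  0.17 nanofarads = 0.17e3 picofarads = 170
Sum: 7.52 + 769 + 7.33 + 45.3 + 170 = 999.15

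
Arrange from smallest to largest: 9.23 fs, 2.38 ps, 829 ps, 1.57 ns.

9.23 fs < 2.38 ps < 829 ps < 1.57 ns

9.23 fs = 0.00000000000000923 s
2.38 ps = 0.00000000000238 s
829 ps = 0.000000000829 s
1.57 ns = 0.00000000157 s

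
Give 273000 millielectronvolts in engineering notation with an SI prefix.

= 273 electronvolts; mantissa already in [1, 1000).

273 electronvolts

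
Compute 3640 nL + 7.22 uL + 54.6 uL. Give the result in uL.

65.46 uL

In uL:
  3640 nL = 3640e-3 uL = 3.64
  7.22 uL → 7.22
  54.6 uL → 54.6
Sum: 3.64 + 7.22 + 54.6 = 65.46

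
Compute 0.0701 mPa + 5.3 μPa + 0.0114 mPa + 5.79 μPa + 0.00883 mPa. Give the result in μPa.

101.42 μPa

In μPa:
  0.0701 mPa = 0.0701 × 10³ μPa = 70.1
  5.3 μPa → 5.3
  0.0114 mPa = 0.0114 × 10³ μPa = 11.4
  5.79 μPa → 5.79
  0.00883 mPa = 0.00883 × 10³ μPa = 8.83
Sum: 70.1 + 5.3 + 11.4 + 5.79 + 8.83 = 101.42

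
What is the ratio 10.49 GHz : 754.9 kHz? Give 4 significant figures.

(10.49 × 10⁹) / (754.9 × 10³) = 0.013896 × 10⁶

13900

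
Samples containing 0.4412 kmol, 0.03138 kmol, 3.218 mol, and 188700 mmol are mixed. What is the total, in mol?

664.498 mol

In mol:
  0.4412 kmol = 0.4412e3 mol = 441.2
  0.03138 kmol = 0.03138e3 mol = 31.38
  3.218 mol → 3.218
  188700 mmol = 188700e-3 mol = 188.7
Sum: 441.2 + 31.38 + 3.218 + 188.7 = 664.498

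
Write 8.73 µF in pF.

8730000 pF

micro = 1e-6, pico = 1e-12; factor is 1e6.
8.73 × 1e6 = 8730000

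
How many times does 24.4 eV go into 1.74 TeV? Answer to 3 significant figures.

(1.74 × 10¹²) / (24.4) = 0.07131 × 10¹²

71300000000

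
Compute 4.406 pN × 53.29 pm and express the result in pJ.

0.00000000023479574 pJ

4.406 × 10^-12 × 53.29 × 10^-12 = 234.79574 × 10^-24 J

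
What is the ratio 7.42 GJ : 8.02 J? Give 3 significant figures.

925000000

(7.42 × 10⁹) / (8.02) = 0.9252 × 10⁹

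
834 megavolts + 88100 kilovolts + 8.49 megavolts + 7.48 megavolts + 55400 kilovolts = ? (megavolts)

In megavolts:
  834 megavolts → 834
  88100 kilovolts = 88100 × 10⁻³ megavolts = 88.1
  8.49 megavolts → 8.49
  7.48 megavolts → 7.48
  55400 kilovolts = 55400 × 10⁻³ megavolts = 55.4
Sum: 834 + 88.1 + 8.49 + 7.48 + 55.4 = 993.47

993.47 megavolts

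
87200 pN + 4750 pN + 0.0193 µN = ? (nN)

111.25 nN

In nN:
  87200 pN = 87200e-3 nN = 87.2
  4750 pN = 4750e-3 nN = 4.75
  0.0193 µN = 0.0193e3 nN = 19.3
Sum: 87.2 + 4.75 + 19.3 = 111.25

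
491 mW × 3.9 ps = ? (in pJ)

491 × 10⁻³ × 3.9 × 10⁻¹² = 1914.9 × 10⁻¹⁵ J

1.9149 pJ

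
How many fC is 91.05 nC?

91050000 fC

nano = 10^-9, femto = 10^-15; factor is 10^6.
91.05 × 10^6 = 91050000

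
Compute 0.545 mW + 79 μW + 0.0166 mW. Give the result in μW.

640.6 μW

In μW:
  0.545 mW = 0.545 × 10^3 μW = 545
  79 μW → 79
  0.0166 mW = 0.0166 × 10^3 μW = 16.6
Sum: 545 + 79 + 16.6 = 640.6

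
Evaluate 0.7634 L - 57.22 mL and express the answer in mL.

706.18 mL

In mL:
  0.7634 L = 0.7634 × 10^3 mL = 763.4
  57.22 mL → 57.22
Difference: 763.4 - 57.22 = 706.18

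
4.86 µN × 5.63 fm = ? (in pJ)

4.86e-6 × 5.63e-15 = 27.3618e-21 J

0.0000000273618 pJ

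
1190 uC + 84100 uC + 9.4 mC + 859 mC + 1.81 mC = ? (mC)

955.5 mC

In mC:
  1190 uC = 1190e-3 mC = 1.19
  84100 uC = 84100e-3 mC = 84.1
  9.4 mC → 9.4
  859 mC → 859
  1.81 mC → 1.81
Sum: 1.19 + 84.1 + 9.4 + 859 + 1.81 = 955.5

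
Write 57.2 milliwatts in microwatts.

milli = 1e-3, micro = 1e-6; factor is 1e3.
57.2 × 1e3 = 57200

57200 microwatts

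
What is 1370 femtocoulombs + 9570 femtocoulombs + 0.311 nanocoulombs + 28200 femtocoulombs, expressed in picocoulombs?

350.14 picocoulombs

In picocoulombs:
  1370 femtocoulombs = 1370 × 10⁻³ picocoulombs = 1.37
  9570 femtocoulombs = 9570 × 10⁻³ picocoulombs = 9.57
  0.311 nanocoulombs = 0.311 × 10³ picocoulombs = 311
  28200 femtocoulombs = 28200 × 10⁻³ picocoulombs = 28.2
Sum: 1.37 + 9.57 + 311 + 28.2 = 350.14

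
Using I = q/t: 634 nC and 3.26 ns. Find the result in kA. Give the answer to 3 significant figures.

(634 × 10⁻⁹) / (3.26 × 10⁻⁹) = 194.48 A

0.194 kA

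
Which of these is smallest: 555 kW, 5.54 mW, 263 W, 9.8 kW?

555 kW = 555000 W
5.54 mW = 0.00554 W
263 W = 263 W
9.8 kW = 9800 W

5.54 mW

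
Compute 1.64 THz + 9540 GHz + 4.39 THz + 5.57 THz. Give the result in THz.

21.14 THz

In THz:
  1.64 THz → 1.64
  9540 GHz = 9540 × 10⁻³ THz = 9.54
  4.39 THz → 4.39
  5.57 THz → 5.57
Sum: 1.64 + 9.54 + 4.39 + 5.57 = 21.14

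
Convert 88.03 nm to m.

nano = 10^-9, (no prefix) = 10^0; factor is 10^-9.
88.03 × 10^-9 = 0.00000008803

0.00000008803 m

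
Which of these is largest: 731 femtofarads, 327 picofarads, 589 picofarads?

589 picofarads

731 femtofarads = 0.000000000000731 farads
327 picofarads = 0.000000000327 farads
589 picofarads = 0.000000000589 farads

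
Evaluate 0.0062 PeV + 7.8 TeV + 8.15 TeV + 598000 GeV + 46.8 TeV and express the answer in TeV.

In TeV:
  0.0062 PeV = 0.0062 × 10^3 TeV = 6.2
  7.8 TeV → 7.8
  8.15 TeV → 8.15
  598000 GeV = 598000 × 10^-3 TeV = 598
  46.8 TeV → 46.8
Sum: 6.2 + 7.8 + 8.15 + 598 + 46.8 = 666.95

666.95 TeV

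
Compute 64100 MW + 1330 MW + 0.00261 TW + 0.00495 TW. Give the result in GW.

In GW:
  64100 MW = 64100 × 10^-3 GW = 64.1
  1330 MW = 1330 × 10^-3 GW = 1.33
  0.00261 TW = 0.00261 × 10^3 GW = 2.61
  0.00495 TW = 0.00495 × 10^3 GW = 4.95
Sum: 64.1 + 1.33 + 2.61 + 4.95 = 72.99

72.99 GW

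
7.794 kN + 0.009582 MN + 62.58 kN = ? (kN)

79.956 kN

In kN:
  7.794 kN → 7.794
  0.009582 MN = 0.009582 × 10³ kN = 9.582
  62.58 kN → 62.58
Sum: 7.794 + 9.582 + 62.58 = 79.956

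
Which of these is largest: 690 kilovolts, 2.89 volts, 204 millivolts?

690 kilovolts

690 kilovolts = 690000 volts
2.89 volts = 2.89 volts
204 millivolts = 0.204 volts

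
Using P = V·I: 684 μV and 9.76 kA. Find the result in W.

684 × 10^-6 × 9.76 × 10^3 = 6675.84 × 10^-3 W

6.67584 W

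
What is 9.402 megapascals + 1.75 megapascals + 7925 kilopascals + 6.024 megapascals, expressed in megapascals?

25.101 megapascals

In megapascals:
  9.402 megapascals → 9.402
  1.75 megapascals → 1.75
  7925 kilopascals = 7925 × 10^-3 megapascals = 7.925
  6.024 megapascals → 6.024
Sum: 9.402 + 1.75 + 7.925 + 6.024 = 25.101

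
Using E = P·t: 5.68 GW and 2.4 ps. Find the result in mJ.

13.632 mJ

5.68e9 × 2.4e-12 = 13.632e-3 J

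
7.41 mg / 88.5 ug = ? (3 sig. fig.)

(7.41e-3) / (88.5e-6) = 0.08373e3

83.7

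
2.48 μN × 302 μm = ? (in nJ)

0.74896 nJ

2.48 × 10⁻⁶ × 302 × 10⁻⁶ = 748.96 × 10⁻¹² J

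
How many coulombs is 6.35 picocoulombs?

pico = 10⁻¹², (no prefix) = 10⁰; factor is 10⁻¹².
6.35 × 10⁻¹² = 0.00000000000635

0.00000000000635 coulombs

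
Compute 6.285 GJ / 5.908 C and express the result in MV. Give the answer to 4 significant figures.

1064 MV

(6.285 × 10^9) / (5.908) = 1.06381 × 10^9 V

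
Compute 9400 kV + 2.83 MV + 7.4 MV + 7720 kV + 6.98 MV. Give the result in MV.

In MV:
  9400 kV = 9400 × 10^-3 MV = 9.4
  2.83 MV → 2.83
  7.4 MV → 7.4
  7720 kV = 7720 × 10^-3 MV = 7.72
  6.98 MV → 6.98
Sum: 9.4 + 2.83 + 7.4 + 7.72 + 6.98 = 34.33

34.33 MV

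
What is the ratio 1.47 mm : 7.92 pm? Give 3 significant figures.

186000000

(1.47 × 10^-3) / (7.92 × 10^-12) = 0.1856 × 10^9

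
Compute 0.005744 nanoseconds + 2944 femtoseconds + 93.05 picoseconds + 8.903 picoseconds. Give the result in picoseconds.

In picoseconds:
  0.005744 nanoseconds = 0.005744e3 picoseconds = 5.744
  2944 femtoseconds = 2944e-3 picoseconds = 2.944
  93.05 picoseconds → 93.05
  8.903 picoseconds → 8.903
Sum: 5.744 + 2.944 + 93.05 + 8.903 = 110.641

110.641 picoseconds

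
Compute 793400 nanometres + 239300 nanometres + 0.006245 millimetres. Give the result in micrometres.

1038.945 micrometres

In micrometres:
  793400 nanometres = 793400 × 10^-3 micrometres = 793.4
  239300 nanometres = 239300 × 10^-3 micrometres = 239.3
  0.006245 millimetres = 0.006245 × 10^3 micrometres = 6.245
Sum: 793.4 + 239.3 + 6.245 = 1038.945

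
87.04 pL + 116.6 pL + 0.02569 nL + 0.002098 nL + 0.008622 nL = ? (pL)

In pL:
  87.04 pL → 87.04
  116.6 pL → 116.6
  0.02569 nL = 0.02569 × 10^3 pL = 25.69
  0.002098 nL = 0.002098 × 10^3 pL = 2.098
  0.008622 nL = 0.008622 × 10^3 pL = 8.622
Sum: 87.04 + 116.6 + 25.69 + 2.098 + 8.622 = 240.05

240.05 pL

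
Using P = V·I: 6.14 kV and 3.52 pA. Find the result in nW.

6.14e3 × 3.52e-12 = 21.6128e-9 W

21.6128 nW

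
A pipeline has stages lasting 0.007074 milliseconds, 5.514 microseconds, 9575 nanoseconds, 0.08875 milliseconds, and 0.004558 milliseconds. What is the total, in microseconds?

115.471 microseconds

In microseconds:
  0.007074 milliseconds = 0.007074 × 10^3 microseconds = 7.074
  5.514 microseconds → 5.514
  9575 nanoseconds = 9575 × 10^-3 microseconds = 9.575
  0.08875 milliseconds = 0.08875 × 10^3 microseconds = 88.75
  0.004558 milliseconds = 0.004558 × 10^3 microseconds = 4.558
Sum: 7.074 + 5.514 + 9.575 + 88.75 + 4.558 = 115.471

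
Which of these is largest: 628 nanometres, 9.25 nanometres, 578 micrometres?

628 nanometres = 0.000000628 metres
9.25 nanometres = 0.00000000925 metres
578 micrometres = 0.000578 metres

578 micrometres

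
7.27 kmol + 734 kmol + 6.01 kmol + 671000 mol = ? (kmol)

In kmol:
  7.27 kmol → 7.27
  734 kmol → 734
  6.01 kmol → 6.01
  671000 mol = 671000 × 10⁻³ kmol = 671
Sum: 7.27 + 734 + 6.01 + 671 = 1418.28

1418.28 kmol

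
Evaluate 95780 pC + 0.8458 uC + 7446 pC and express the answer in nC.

949.026 nC

In nC:
  95780 pC = 95780 × 10^-3 nC = 95.78
  0.8458 uC = 0.8458 × 10^3 nC = 845.8
  7446 pC = 7446 × 10^-3 nC = 7.446
Sum: 95.78 + 845.8 + 7.446 = 949.026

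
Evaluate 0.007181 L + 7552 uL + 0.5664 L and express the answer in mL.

In mL:
  0.007181 L = 0.007181 × 10³ mL = 7.181
  7552 uL = 7552 × 10⁻³ mL = 7.552
  0.5664 L = 0.5664 × 10³ mL = 566.4
Sum: 7.181 + 7.552 + 566.4 = 581.133

581.133 mL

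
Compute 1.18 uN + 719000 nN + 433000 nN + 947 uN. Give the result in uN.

In uN:
  1.18 uN → 1.18
  719000 nN = 719000 × 10⁻³ uN = 719
  433000 nN = 433000 × 10⁻³ uN = 433
  947 uN → 947
Sum: 1.18 + 719 + 433 + 947 = 2100.18

2100.18 uN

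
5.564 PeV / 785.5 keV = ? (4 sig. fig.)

(5.564e15) / (785.5e3) = 0.0070834e12

7083000000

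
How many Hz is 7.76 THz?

tera = 1e12, (no prefix) = 1e0; factor is 1e12.
7.76 × 1e12 = 7760000000000

7760000000000 Hz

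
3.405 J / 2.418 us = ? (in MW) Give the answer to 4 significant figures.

(3.405) / (2.418 × 10⁻⁶) = 1.40819 × 10⁶ W

1.408 MW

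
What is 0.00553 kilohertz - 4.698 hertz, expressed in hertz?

0.832 hertz

In hertz:
  0.00553 kilohertz = 0.00553e3 hertz = 5.53
  4.698 hertz → 4.698
Difference: 5.53 - 4.698 = 0.832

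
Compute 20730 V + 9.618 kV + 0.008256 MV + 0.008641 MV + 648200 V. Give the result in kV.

695.445 kV

In kV:
  20730 V = 20730e-3 kV = 20.73
  9.618 kV → 9.618
  0.008256 MV = 0.008256e3 kV = 8.256
  0.008641 MV = 0.008641e3 kV = 8.641
  648200 V = 648200e-3 kV = 648.2
Sum: 20.73 + 9.618 + 8.256 + 8.641 + 648.2 = 695.445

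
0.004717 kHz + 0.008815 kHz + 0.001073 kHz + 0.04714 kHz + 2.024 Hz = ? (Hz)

In Hz:
  0.004717 kHz = 0.004717 × 10³ Hz = 4.717
  0.008815 kHz = 0.008815 × 10³ Hz = 8.815
  0.001073 kHz = 0.001073 × 10³ Hz = 1.073
  0.04714 kHz = 0.04714 × 10³ Hz = 47.14
  2.024 Hz → 2.024
Sum: 4.717 + 8.815 + 1.073 + 47.14 + 2.024 = 63.769

63.769 Hz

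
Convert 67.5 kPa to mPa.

67500000 mPa

kilo = 1e3, milli = 1e-3; factor is 1e6.
67.5 × 1e6 = 67500000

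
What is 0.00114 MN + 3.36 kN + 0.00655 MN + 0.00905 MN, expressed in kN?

In kN:
  0.00114 MN = 0.00114 × 10³ kN = 1.14
  3.36 kN → 3.36
  0.00655 MN = 0.00655 × 10³ kN = 6.55
  0.00905 MN = 0.00905 × 10³ kN = 9.05
Sum: 1.14 + 3.36 + 6.55 + 9.05 = 20.1

20.1 kN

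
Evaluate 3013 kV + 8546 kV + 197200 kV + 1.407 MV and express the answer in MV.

210.166 MV

In MV:
  3013 kV = 3013 × 10^-3 MV = 3.013
  8546 kV = 8546 × 10^-3 MV = 8.546
  197200 kV = 197200 × 10^-3 MV = 197.2
  1.407 MV → 1.407
Sum: 3.013 + 8.546 + 197.2 + 1.407 = 210.166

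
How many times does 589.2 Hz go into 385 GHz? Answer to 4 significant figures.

(385 × 10⁹) / (589.2) = 0.65343 × 10⁹

653400000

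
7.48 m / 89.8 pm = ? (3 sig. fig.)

83300000000

(7.48) / (89.8e-12) = 0.0833e12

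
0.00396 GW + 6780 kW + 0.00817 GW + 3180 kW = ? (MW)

22.09 MW

In MW:
  0.00396 GW = 0.00396 × 10^3 MW = 3.96
  6780 kW = 6780 × 10^-3 MW = 6.78
  0.00817 GW = 0.00817 × 10^3 MW = 8.17
  3180 kW = 3180 × 10^-3 MW = 3.18
Sum: 3.96 + 6.78 + 8.17 + 3.18 = 22.09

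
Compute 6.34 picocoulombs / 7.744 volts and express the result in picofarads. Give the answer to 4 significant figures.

0.8187 picofarads

(6.34 × 10⁻¹²) / (7.744) = 0.818698 × 10⁻¹² F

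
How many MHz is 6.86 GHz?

giga = 1e9, mega = 1e6; factor is 1e3.
6.86 × 1e3 = 6860

6860 MHz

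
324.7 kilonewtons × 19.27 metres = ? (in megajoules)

324.7 × 10^3 × 19.27 = 6256.969 × 10^3 J

6.256969 megajoules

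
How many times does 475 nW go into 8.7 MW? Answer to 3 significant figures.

18300000000000

(8.7 × 10^6) / (475 × 10^-9) = 0.01832 × 10^15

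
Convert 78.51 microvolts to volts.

micro = 1e-6, (no prefix) = 1e0; factor is 1e-6.
78.51 × 1e-6 = 0.00007851

0.00007851 volts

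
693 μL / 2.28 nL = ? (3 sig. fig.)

(693e-6) / (2.28e-9) = 303.9e3

304000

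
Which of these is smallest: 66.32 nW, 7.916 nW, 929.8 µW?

66.32 nW = 0.00000006632 W
7.916 nW = 0.000000007916 W
929.8 µW = 0.0009298 W

7.916 nW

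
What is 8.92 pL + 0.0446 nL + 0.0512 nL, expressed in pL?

In pL:
  8.92 pL → 8.92
  0.0446 nL = 0.0446 × 10³ pL = 44.6
  0.0512 nL = 0.0512 × 10³ pL = 51.2
Sum: 8.92 + 44.6 + 51.2 = 104.72

104.72 pL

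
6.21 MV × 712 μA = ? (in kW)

6.21 × 10⁶ × 712 × 10⁻⁶ = 4421.52 W

4.42152 kW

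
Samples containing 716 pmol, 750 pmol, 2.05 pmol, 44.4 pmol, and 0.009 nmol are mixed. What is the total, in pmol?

1521.45 pmol

In pmol:
  716 pmol → 716
  750 pmol → 750
  2.05 pmol → 2.05
  44.4 pmol → 44.4
  0.009 nmol = 0.009e3 pmol = 9
Sum: 716 + 750 + 2.05 + 44.4 + 9 = 1521.45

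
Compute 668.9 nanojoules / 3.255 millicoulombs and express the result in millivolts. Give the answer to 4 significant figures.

(668.9 × 10^-9) / (3.255 × 10^-3) = 205.499 × 10^-6 V

0.2055 millivolts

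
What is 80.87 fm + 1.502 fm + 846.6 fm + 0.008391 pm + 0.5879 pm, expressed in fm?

1525.263 fm

In fm:
  80.87 fm → 80.87
  1.502 fm → 1.502
  846.6 fm → 846.6
  0.008391 pm = 0.008391 × 10³ fm = 8.391
  0.5879 pm = 0.5879 × 10³ fm = 587.9
Sum: 80.87 + 1.502 + 846.6 + 8.391 + 587.9 = 1525.263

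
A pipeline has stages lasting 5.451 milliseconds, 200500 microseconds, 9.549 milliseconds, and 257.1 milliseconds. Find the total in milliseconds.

In milliseconds:
  5.451 milliseconds → 5.451
  200500 microseconds = 200500 × 10^-3 milliseconds = 200.5
  9.549 milliseconds → 9.549
  257.1 milliseconds → 257.1
Sum: 5.451 + 200.5 + 9.549 + 257.1 = 472.6

472.6 milliseconds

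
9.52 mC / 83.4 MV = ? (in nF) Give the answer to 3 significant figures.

(9.52e-3) / (83.4e6) = 0.11415e-9 F

0.114 nF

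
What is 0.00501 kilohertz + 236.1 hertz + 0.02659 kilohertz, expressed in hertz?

In hertz:
  0.00501 kilohertz = 0.00501e3 hertz = 5.01
  236.1 hertz → 236.1
  0.02659 kilohertz = 0.02659e3 hertz = 26.59
Sum: 5.01 + 236.1 + 26.59 = 267.7

267.7 hertz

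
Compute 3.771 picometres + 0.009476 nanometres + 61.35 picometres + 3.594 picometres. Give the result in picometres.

In picometres:
  3.771 picometres → 3.771
  0.009476 nanometres = 0.009476 × 10³ picometres = 9.476
  61.35 picometres → 61.35
  3.594 picometres → 3.594
Sum: 3.771 + 9.476 + 61.35 + 3.594 = 78.191

78.191 picometres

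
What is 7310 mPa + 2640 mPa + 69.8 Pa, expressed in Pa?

In Pa:
  7310 mPa = 7310 × 10^-3 Pa = 7.31
  2640 mPa = 2640 × 10^-3 Pa = 2.64
  69.8 Pa → 69.8
Sum: 7.31 + 2.64 + 69.8 = 79.75

79.75 Pa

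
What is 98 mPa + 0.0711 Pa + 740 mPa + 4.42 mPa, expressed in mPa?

913.52 mPa

In mPa:
  98 mPa → 98
  0.0711 Pa = 0.0711e3 mPa = 71.1
  740 mPa → 740
  4.42 mPa → 4.42
Sum: 98 + 71.1 + 740 + 4.42 = 913.52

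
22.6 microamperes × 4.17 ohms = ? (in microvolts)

94.242 microvolts

22.6 × 10^-6 × 4.17 = 94.242 × 10^-6 V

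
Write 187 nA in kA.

0.000000000187 kA

nano = 1e-9, kilo = 1e3; factor is 1e-12.
187 × 1e-12 = 0.000000000187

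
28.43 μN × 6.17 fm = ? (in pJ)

0.0000001754131 pJ

28.43 × 10^-6 × 6.17 × 10^-15 = 175.4131 × 10^-21 J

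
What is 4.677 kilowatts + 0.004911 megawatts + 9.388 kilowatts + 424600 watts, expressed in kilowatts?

In kilowatts:
  4.677 kilowatts → 4.677
  0.004911 megawatts = 0.004911 × 10^3 kilowatts = 4.911
  9.388 kilowatts → 9.388
  424600 watts = 424600 × 10^-3 kilowatts = 424.6
Sum: 4.677 + 4.911 + 9.388 + 424.6 = 443.576

443.576 kilowatts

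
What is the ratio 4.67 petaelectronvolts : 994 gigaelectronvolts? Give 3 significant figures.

4700

(4.67e15) / (994e9) = 0.004698e6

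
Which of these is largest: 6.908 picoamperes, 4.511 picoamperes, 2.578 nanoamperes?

2.578 nanoamperes

6.908 picoamperes = 0.000000000006908 amperes
4.511 picoamperes = 0.000000000004511 amperes
2.578 nanoamperes = 0.000000002578 amperes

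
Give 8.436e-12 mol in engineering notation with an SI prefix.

8.436 pmol

= 8.436e-12 mol; 1e-12 is pico.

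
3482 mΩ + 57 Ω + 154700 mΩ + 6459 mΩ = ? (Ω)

In Ω:
  3482 mΩ = 3482 × 10⁻³ Ω = 3.482
  57 Ω → 57
  154700 mΩ = 154700 × 10⁻³ Ω = 154.7
  6459 mΩ = 6459 × 10⁻³ Ω = 6.459
Sum: 3.482 + 57 + 154.7 + 6.459 = 221.641

221.641 Ω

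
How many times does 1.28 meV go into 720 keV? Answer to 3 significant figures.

(720 × 10³) / (1.28 × 10⁻³) = 562.5 × 10⁶

562000000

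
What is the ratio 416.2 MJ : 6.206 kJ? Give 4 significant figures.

(416.2 × 10^6) / (6.206 × 10^3) = 67.064 × 10^3

67060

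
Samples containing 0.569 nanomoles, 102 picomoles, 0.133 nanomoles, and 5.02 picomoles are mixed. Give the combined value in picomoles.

809.02 picomoles

In picomoles:
  0.569 nanomoles = 0.569 × 10^3 picomoles = 569
  102 picomoles → 102
  0.133 nanomoles = 0.133 × 10^3 picomoles = 133
  5.02 picomoles → 5.02
Sum: 569 + 102 + 133 + 5.02 = 809.02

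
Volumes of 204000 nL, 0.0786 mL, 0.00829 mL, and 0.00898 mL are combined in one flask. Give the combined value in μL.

In μL:
  204000 nL = 204000e-3 μL = 204
  0.0786 mL = 0.0786e3 μL = 78.6
  0.00829 mL = 0.00829e3 μL = 8.29
  0.00898 mL = 0.00898e3 μL = 8.98
Sum: 204 + 78.6 + 8.29 + 8.98 = 299.87

299.87 μL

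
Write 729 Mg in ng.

729000000000000000 ng

mega = 10⁶, nano = 10⁻⁹; factor is 10¹⁵.
729 × 10¹⁵ = 729000000000000000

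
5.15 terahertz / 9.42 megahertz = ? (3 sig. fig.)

547000

(5.15e12) / (9.42e6) = 0.5467e6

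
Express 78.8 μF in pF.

micro = 1e-6, pico = 1e-12; factor is 1e6.
78.8 × 1e6 = 78800000

78800000 pF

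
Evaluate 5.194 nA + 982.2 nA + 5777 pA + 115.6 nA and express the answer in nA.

In nA:
  5.194 nA → 5.194
  982.2 nA → 982.2
  5777 pA = 5777e-3 nA = 5.777
  115.6 nA → 115.6
Sum: 5.194 + 982.2 + 5.777 + 115.6 = 1108.771

1108.771 nA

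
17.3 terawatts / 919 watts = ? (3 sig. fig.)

18800000000

(17.3 × 10¹²) / (919) = 0.01882 × 10¹²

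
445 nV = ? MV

nano = 10⁻⁹, mega = 10⁶; factor is 10⁻¹⁵.
445 × 10⁻¹⁵ = 0.000000000000445

0.000000000000445 MV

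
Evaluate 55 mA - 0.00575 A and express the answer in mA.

49.25 mA

In mA:
  55 mA → 55
  0.00575 A = 0.00575e3 mA = 5.75
Difference: 55 - 5.75 = 49.25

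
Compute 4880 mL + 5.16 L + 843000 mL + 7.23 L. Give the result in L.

860.27 L

In L:
  4880 mL = 4880e-3 L = 4.88
  5.16 L → 5.16
  843000 mL = 843000e-3 L = 843
  7.23 L → 7.23
Sum: 4.88 + 5.16 + 843 + 7.23 = 860.27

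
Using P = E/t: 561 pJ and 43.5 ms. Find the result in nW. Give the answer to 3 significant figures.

(561 × 10⁻¹²) / (43.5 × 10⁻³) = 12.897 × 10⁻⁹ W

12.9 nW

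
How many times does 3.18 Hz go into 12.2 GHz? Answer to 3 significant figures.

3840000000

(12.2 × 10⁹) / (3.18) = 3.836 × 10⁹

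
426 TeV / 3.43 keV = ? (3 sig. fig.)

124000000000

(426 × 10^12) / (3.43 × 10^3) = 124.2 × 10^9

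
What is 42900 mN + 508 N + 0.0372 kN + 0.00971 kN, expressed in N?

In N:
  42900 mN = 42900e-3 N = 42.9
  508 N → 508
  0.0372 kN = 0.0372e3 N = 37.2
  0.00971 kN = 0.00971e3 N = 9.71
Sum: 42.9 + 508 + 37.2 + 9.71 = 597.81

597.81 N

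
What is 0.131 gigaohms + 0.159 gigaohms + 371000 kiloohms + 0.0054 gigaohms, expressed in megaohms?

666.4 megaohms

In megaohms:
  0.131 gigaohms = 0.131e3 megaohms = 131
  0.159 gigaohms = 0.159e3 megaohms = 159
  371000 kiloohms = 371000e-3 megaohms = 371
  0.0054 gigaohms = 0.0054e3 megaohms = 5.4
Sum: 131 + 159 + 371 + 5.4 = 666.4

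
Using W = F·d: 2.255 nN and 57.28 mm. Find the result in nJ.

2.255 × 10⁻⁹ × 57.28 × 10⁻³ = 129.1664 × 10⁻¹² J

0.1291664 nJ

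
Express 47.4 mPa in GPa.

0.0000000000474 GPa

milli = 10⁻³, giga = 10⁹; factor is 10⁻¹².
47.4 × 10⁻¹² = 0.0000000000474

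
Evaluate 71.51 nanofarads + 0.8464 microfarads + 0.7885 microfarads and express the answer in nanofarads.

In nanofarads:
  71.51 nanofarads → 71.51
  0.8464 microfarads = 0.8464 × 10^3 nanofarads = 846.4
  0.7885 microfarads = 0.7885 × 10^3 nanofarads = 788.5
Sum: 71.51 + 846.4 + 788.5 = 1706.41

1706.41 nanofarads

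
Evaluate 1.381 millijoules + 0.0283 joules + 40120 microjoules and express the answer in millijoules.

In millijoules:
  1.381 millijoules → 1.381
  0.0283 joules = 0.0283 × 10^3 millijoules = 28.3
  40120 microjoules = 40120 × 10^-3 millijoules = 40.12
Sum: 1.381 + 28.3 + 40.12 = 69.801

69.801 millijoules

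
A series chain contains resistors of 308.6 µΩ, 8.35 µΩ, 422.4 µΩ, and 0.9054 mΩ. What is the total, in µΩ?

1644.75 µΩ

In µΩ:
  308.6 µΩ → 308.6
  8.35 µΩ → 8.35
  422.4 µΩ → 422.4
  0.9054 mΩ = 0.9054 × 10³ µΩ = 905.4
Sum: 308.6 + 8.35 + 422.4 + 905.4 = 1644.75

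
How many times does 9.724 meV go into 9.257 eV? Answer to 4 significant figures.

(9.257) / (9.724e-3) = 0.95197e3

952.0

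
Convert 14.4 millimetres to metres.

0.0144 metres

milli = 1e-3, (no prefix) = 1e0; factor is 1e-3.
14.4 × 1e-3 = 0.0144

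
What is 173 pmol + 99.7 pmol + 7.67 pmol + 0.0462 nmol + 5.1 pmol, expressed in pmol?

331.67 pmol

In pmol:
  173 pmol → 173
  99.7 pmol → 99.7
  7.67 pmol → 7.67
  0.0462 nmol = 0.0462e3 pmol = 46.2
  5.1 pmol → 5.1
Sum: 173 + 99.7 + 7.67 + 46.2 + 5.1 = 331.67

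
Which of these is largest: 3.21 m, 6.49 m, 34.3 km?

34.3 km

3.21 m = 3.21 m
6.49 m = 6.49 m
34.3 km = 34300 m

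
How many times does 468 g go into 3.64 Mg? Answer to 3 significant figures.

(3.64e6) / (468) = 0.007778e6

7780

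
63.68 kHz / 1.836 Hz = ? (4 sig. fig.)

34680

(63.68 × 10^3) / (1.836) = 34.684 × 10^3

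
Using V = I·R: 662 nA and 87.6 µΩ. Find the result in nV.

662 × 10⁻⁹ × 87.6 × 10⁻⁶ = 57991.2 × 10⁻¹⁵ V

0.0579912 nV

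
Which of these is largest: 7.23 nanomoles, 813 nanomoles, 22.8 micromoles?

7.23 nanomoles = 0.00000000723 moles
813 nanomoles = 0.000000813 moles
22.8 micromoles = 0.0000228 moles

22.8 micromoles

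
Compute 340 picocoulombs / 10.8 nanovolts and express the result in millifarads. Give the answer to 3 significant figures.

(340 × 10^-12) / (10.8 × 10^-9) = 31.481 × 10^-3 F

31.5 millifarads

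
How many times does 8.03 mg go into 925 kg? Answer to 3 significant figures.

115000000

(925 × 10³) / (8.03 × 10⁻³) = 115.2 × 10⁶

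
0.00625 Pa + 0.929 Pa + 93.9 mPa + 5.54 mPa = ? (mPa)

In mPa:
  0.00625 Pa = 0.00625 × 10^3 mPa = 6.25
  0.929 Pa = 0.929 × 10^3 mPa = 929
  93.9 mPa → 93.9
  5.54 mPa → 5.54
Sum: 6.25 + 929 + 93.9 + 5.54 = 1034.69

1034.69 mPa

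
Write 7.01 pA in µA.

0.00000701 µA

pico = 1e-12, micro = 1e-6; factor is 1e-6.
7.01 × 1e-6 = 0.00000701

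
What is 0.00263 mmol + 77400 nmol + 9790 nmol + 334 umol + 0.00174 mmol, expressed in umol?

In umol:
  0.00263 mmol = 0.00263 × 10³ umol = 2.63
  77400 nmol = 77400 × 10⁻³ umol = 77.4
  9790 nmol = 9790 × 10⁻³ umol = 9.79
  334 umol → 334
  0.00174 mmol = 0.00174 × 10³ umol = 1.74
Sum: 2.63 + 77.4 + 9.79 + 334 + 1.74 = 425.56

425.56 umol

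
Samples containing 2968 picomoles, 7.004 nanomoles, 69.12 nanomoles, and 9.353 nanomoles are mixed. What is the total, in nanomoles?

In nanomoles:
  2968 picomoles = 2968e-3 nanomoles = 2.968
  7.004 nanomoles → 7.004
  69.12 nanomoles → 69.12
  9.353 nanomoles → 9.353
Sum: 2.968 + 7.004 + 69.12 + 9.353 = 88.445

88.445 nanomoles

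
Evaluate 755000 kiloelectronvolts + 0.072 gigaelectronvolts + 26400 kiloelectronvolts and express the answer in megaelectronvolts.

In megaelectronvolts:
  755000 kiloelectronvolts = 755000e-3 megaelectronvolts = 755
  0.072 gigaelectronvolts = 0.072e3 megaelectronvolts = 72
  26400 kiloelectronvolts = 26400e-3 megaelectronvolts = 26.4
Sum: 755 + 72 + 26.4 = 853.4

853.4 megaelectronvolts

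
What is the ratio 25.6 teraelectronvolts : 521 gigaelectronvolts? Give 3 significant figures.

49.1

(25.6 × 10^12) / (521 × 10^9) = 0.04914 × 10^3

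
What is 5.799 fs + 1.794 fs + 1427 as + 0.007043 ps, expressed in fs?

In fs:
  5.799 fs → 5.799
  1.794 fs → 1.794
  1427 as = 1427 × 10⁻³ fs = 1.427
  0.007043 ps = 0.007043 × 10³ fs = 7.043
Sum: 5.799 + 1.794 + 1.427 + 7.043 = 16.063

16.063 fs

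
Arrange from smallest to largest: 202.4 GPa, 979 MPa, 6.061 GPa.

202.4 GPa = 202400000000 Pa
979 MPa = 979000000 Pa
6.061 GPa = 6061000000 Pa

979 MPa < 6.061 GPa < 202.4 GPa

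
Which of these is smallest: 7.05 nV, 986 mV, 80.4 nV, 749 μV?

7.05 nV

7.05 nV = 0.00000000705 V
986 mV = 0.986 V
80.4 nV = 0.0000000804 V
749 μV = 0.000749 V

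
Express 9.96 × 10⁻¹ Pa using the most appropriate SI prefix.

996 mPa

= 996 × 10⁻³ Pa; 10⁻³ is milli.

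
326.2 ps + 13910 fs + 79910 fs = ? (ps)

420.02 ps

In ps:
  326.2 ps → 326.2
  13910 fs = 13910 × 10⁻³ ps = 13.91
  79910 fs = 79910 × 10⁻³ ps = 79.91
Sum: 326.2 + 13.91 + 79.91 = 420.02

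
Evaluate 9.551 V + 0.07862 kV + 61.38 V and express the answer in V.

In V:
  9.551 V → 9.551
  0.07862 kV = 0.07862e3 V = 78.62
  61.38 V → 61.38
Sum: 9.551 + 78.62 + 61.38 = 149.551

149.551 V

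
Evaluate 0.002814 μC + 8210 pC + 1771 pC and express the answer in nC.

12.795 nC

In nC:
  0.002814 μC = 0.002814 × 10³ nC = 2.814
  8210 pC = 8210 × 10⁻³ nC = 8.21
  1771 pC = 1771 × 10⁻³ nC = 1.771
Sum: 2.814 + 8.21 + 1.771 = 12.795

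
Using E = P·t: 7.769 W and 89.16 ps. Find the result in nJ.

0.69268404 nJ

7.769 × 89.16e-12 = 692.68404e-12 J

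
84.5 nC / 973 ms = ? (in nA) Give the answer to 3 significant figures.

86.8 nA

(84.5 × 10⁻⁹) / (973 × 10⁻³) = 0.086845 × 10⁻⁶ A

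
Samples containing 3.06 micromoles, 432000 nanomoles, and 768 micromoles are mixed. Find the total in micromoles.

In micromoles:
  3.06 micromoles → 3.06
  432000 nanomoles = 432000 × 10⁻³ micromoles = 432
  768 micromoles → 768
Sum: 3.06 + 432 + 768 = 1203.06

1203.06 micromoles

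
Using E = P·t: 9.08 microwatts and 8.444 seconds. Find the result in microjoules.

9.08 × 10^-6 × 8.444 = 76.67152 × 10^-6 J

76.67152 microjoules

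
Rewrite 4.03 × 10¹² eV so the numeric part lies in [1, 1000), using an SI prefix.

= 4.03 × 10¹² eV; 10¹² is tera.

4.03 TeV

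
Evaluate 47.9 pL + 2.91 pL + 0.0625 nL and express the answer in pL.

113.31 pL

In pL:
  47.9 pL → 47.9
  2.91 pL → 2.91
  0.0625 nL = 0.0625 × 10³ pL = 62.5
Sum: 47.9 + 2.91 + 62.5 = 113.31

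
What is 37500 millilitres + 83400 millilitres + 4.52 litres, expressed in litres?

125.42 litres

In litres:
  37500 millilitres = 37500 × 10⁻³ litres = 37.5
  83400 millilitres = 83400 × 10⁻³ litres = 83.4
  4.52 litres → 4.52
Sum: 37.5 + 83.4 + 4.52 = 125.42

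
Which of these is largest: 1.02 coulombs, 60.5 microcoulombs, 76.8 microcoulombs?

1.02 coulombs

1.02 coulombs = 1.02 coulombs
60.5 microcoulombs = 0.0000605 coulombs
76.8 microcoulombs = 0.0000768 coulombs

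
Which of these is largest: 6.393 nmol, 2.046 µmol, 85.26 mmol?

85.26 mmol

6.393 nmol = 0.000000006393 mol
2.046 µmol = 0.000002046 mol
85.26 mmol = 0.08526 mol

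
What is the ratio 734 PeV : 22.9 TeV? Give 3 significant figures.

(734 × 10^15) / (22.9 × 10^12) = 32.05 × 10^3

32100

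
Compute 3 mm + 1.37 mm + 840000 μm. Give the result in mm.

In mm:
  3 mm → 3
  1.37 mm → 1.37
  840000 μm = 840000 × 10⁻³ mm = 840
Sum: 3 + 1.37 + 840 = 844.37

844.37 mm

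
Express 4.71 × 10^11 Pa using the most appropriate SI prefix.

= 471 × 10^9 Pa; 10^9 is giga.

471 GPa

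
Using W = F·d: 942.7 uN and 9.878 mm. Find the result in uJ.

9.3119906 uJ

942.7 × 10⁻⁶ × 9.878 × 10⁻³ = 9311.9906 × 10⁻⁹ J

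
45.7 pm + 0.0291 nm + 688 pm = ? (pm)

762.8 pm

In pm:
  45.7 pm → 45.7
  0.0291 nm = 0.0291 × 10^3 pm = 29.1
  688 pm → 688
Sum: 45.7 + 29.1 + 688 = 762.8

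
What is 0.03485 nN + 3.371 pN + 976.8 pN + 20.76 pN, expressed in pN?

In pN:
  0.03485 nN = 0.03485 × 10^3 pN = 34.85
  3.371 pN → 3.371
  976.8 pN → 976.8
  20.76 pN → 20.76
Sum: 34.85 + 3.371 + 976.8 + 20.76 = 1035.781

1035.781 pN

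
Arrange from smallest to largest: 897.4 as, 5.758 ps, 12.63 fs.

897.4 as < 12.63 fs < 5.758 ps

897.4 as = 0.0000000000000008974 s
5.758 ps = 0.000000000005758 s
12.63 fs = 0.00000000000001263 s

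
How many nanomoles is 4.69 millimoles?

4690000 nanomoles

milli = 10^-3, nano = 10^-9; factor is 10^6.
4.69 × 10^6 = 4690000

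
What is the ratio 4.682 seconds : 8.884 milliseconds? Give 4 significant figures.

(4.682) / (8.884 × 10^-3) = 0.52701 × 10^3

527.0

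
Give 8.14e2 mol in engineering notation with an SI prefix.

= 814 mol; mantissa already in [1, 1000).

814 mol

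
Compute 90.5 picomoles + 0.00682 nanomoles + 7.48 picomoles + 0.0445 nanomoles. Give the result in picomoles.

149.3 picomoles

In picomoles:
  90.5 picomoles → 90.5
  0.00682 nanomoles = 0.00682 × 10³ picomoles = 6.82
  7.48 picomoles → 7.48
  0.0445 nanomoles = 0.0445 × 10³ picomoles = 44.5
Sum: 90.5 + 6.82 + 7.48 + 44.5 = 149.3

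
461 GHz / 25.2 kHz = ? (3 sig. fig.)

18300000

(461e9) / (25.2e3) = 18.29e6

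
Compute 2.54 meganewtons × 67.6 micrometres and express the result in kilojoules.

0.171704 kilojoules

2.54e6 × 67.6e-6 = 171.704 J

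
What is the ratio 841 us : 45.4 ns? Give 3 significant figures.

(841 × 10^-6) / (45.4 × 10^-9) = 18.52 × 10^3

18500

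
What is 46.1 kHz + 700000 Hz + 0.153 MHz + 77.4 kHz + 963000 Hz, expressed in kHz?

In kHz:
  46.1 kHz → 46.1
  700000 Hz = 700000 × 10⁻³ kHz = 700
  0.153 MHz = 0.153 × 10³ kHz = 153
  77.4 kHz → 77.4
  963000 Hz = 963000 × 10⁻³ kHz = 963
Sum: 46.1 + 700 + 153 + 77.4 + 963 = 1939.5

1939.5 kHz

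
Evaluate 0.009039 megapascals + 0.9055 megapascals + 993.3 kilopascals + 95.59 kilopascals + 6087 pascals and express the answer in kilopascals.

In kilopascals:
  0.009039 megapascals = 0.009039 × 10³ kilopascals = 9.039
  0.9055 megapascals = 0.9055 × 10³ kilopascals = 905.5
  993.3 kilopascals → 993.3
  95.59 kilopascals → 95.59
  6087 pascals = 6087 × 10⁻³ kilopascals = 6.087
Sum: 9.039 + 905.5 + 993.3 + 95.59 + 6.087 = 2009.516

2009.516 kilopascals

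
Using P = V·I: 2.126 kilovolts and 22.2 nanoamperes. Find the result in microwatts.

2.126 × 10³ × 22.2 × 10⁻⁹ = 47.1972 × 10⁻⁶ W

47.1972 microwatts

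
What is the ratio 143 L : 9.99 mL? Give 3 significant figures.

(143) / (9.99 × 10^-3) = 14.31 × 10^3

14300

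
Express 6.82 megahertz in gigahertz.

0.00682 gigahertz

mega = 1e6, giga = 1e9; factor is 1e-3.
6.82 × 1e-3 = 0.00682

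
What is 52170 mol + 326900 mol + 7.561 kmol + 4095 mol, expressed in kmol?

390.726 kmol

In kmol:
  52170 mol = 52170 × 10⁻³ kmol = 52.17
  326900 mol = 326900 × 10⁻³ kmol = 326.9
  7.561 kmol → 7.561
  4095 mol = 4095 × 10⁻³ kmol = 4.095
Sum: 52.17 + 326.9 + 7.561 + 4.095 = 390.726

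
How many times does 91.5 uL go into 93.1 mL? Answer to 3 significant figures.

(93.1 × 10⁻³) / (91.5 × 10⁻⁶) = 1.017 × 10³

1020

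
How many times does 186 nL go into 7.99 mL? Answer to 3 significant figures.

(7.99 × 10^-3) / (186 × 10^-9) = 0.04296 × 10^6

43000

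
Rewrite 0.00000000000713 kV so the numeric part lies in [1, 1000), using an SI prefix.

7.13 nV

= 7.13 × 10^-9 V; 10^-9 is nano.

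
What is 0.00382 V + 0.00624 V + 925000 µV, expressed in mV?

In mV:
  0.00382 V = 0.00382 × 10³ mV = 3.82
  0.00624 V = 0.00624 × 10³ mV = 6.24
  925000 µV = 925000 × 10⁻³ mV = 925
Sum: 3.82 + 6.24 + 925 = 935.06

935.06 mV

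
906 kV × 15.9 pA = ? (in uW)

906e3 × 15.9e-12 = 14405.4e-9 W

14.4054 uW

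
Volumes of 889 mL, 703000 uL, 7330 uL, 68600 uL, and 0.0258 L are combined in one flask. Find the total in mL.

1693.73 mL

In mL:
  889 mL → 889
  703000 uL = 703000 × 10⁻³ mL = 703
  7330 uL = 7330 × 10⁻³ mL = 7.33
  68600 uL = 68600 × 10⁻³ mL = 68.6
  0.0258 L = 0.0258 × 10³ mL = 25.8
Sum: 889 + 703 + 7.33 + 68.6 + 25.8 = 1693.73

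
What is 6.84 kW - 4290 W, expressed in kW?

2.55 kW

In kW:
  6.84 kW → 6.84
  4290 W = 4290 × 10^-3 kW = 4.29
Difference: 6.84 - 4.29 = 2.55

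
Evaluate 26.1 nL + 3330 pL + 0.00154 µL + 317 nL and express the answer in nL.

In nL:
  26.1 nL → 26.1
  3330 pL = 3330e-3 nL = 3.33
  0.00154 µL = 0.00154e3 nL = 1.54
  317 nL → 317
Sum: 26.1 + 3.33 + 1.54 + 317 = 347.97

347.97 nL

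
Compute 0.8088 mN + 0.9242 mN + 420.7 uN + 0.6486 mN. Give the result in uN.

2802.3 uN

In uN:
  0.8088 mN = 0.8088e3 uN = 808.8
  0.9242 mN = 0.9242e3 uN = 924.2
  420.7 uN → 420.7
  0.6486 mN = 0.6486e3 uN = 648.6
Sum: 808.8 + 924.2 + 420.7 + 648.6 = 2802.3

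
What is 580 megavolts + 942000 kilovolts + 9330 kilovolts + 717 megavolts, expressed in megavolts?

2248.33 megavolts

In megavolts:
  580 megavolts → 580
  942000 kilovolts = 942000 × 10⁻³ megavolts = 942
  9330 kilovolts = 9330 × 10⁻³ megavolts = 9.33
  717 megavolts → 717
Sum: 580 + 942 + 9.33 + 717 = 2248.33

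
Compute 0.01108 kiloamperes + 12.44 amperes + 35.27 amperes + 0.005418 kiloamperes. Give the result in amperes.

64.208 amperes

In amperes:
  0.01108 kiloamperes = 0.01108 × 10^3 amperes = 11.08
  12.44 amperes → 12.44
  35.27 amperes → 35.27
  0.005418 kiloamperes = 0.005418 × 10^3 amperes = 5.418
Sum: 11.08 + 12.44 + 35.27 + 5.418 = 64.208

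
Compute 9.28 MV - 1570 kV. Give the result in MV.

7.71 MV

In MV:
  9.28 MV → 9.28
  1570 kV = 1570 × 10⁻³ MV = 1.57
Difference: 9.28 - 1.57 = 7.71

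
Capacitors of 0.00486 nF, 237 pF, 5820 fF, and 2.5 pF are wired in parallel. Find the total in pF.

250.18 pF

In pF:
  0.00486 nF = 0.00486 × 10³ pF = 4.86
  237 pF → 237
  5820 fF = 5820 × 10⁻³ pF = 5.82
  2.5 pF → 2.5
Sum: 4.86 + 237 + 5.82 + 2.5 = 250.18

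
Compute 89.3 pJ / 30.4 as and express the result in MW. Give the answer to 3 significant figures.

(89.3e-12) / (30.4e-18) = 2.9375e6 W

2.94 MW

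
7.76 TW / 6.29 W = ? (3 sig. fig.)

1230000000000

(7.76 × 10^12) / (6.29) = 1.234 × 10^12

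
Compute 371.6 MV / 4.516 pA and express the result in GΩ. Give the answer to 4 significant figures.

(371.6 × 10⁶) / (4.516 × 10⁻¹²) = 82.2852 × 10¹⁸ Ω

82290000000 GΩ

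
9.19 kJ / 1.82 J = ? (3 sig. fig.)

(9.19 × 10^3) / (1.82) = 5.049 × 10^3

5050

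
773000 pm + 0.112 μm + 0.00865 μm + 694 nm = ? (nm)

1587.65 nm

In nm:
  773000 pm = 773000e-3 nm = 773
  0.112 μm = 0.112e3 nm = 112
  0.00865 μm = 0.00865e3 nm = 8.65
  694 nm → 694
Sum: 773 + 112 + 8.65 + 694 = 1587.65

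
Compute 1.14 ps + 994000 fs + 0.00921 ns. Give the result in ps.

In ps:
  1.14 ps → 1.14
  994000 fs = 994000 × 10⁻³ ps = 994
  0.00921 ns = 0.00921 × 10³ ps = 9.21
Sum: 1.14 + 994 + 9.21 = 1004.35

1004.35 ps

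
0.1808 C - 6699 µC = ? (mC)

174.101 mC

In mC:
  0.1808 C = 0.1808e3 mC = 180.8
  6699 µC = 6699e-3 mC = 6.699
Difference: 180.8 - 6.699 = 174.101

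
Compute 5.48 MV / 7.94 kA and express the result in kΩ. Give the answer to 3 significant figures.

(5.48 × 10^6) / (7.94 × 10^3) = 0.69018 × 10^3 Ω

0.690 kΩ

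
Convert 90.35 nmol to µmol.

nano = 10⁻⁹, micro = 10⁻⁶; factor is 10⁻³.
90.35 × 10⁻³ = 0.09035

0.09035 µmol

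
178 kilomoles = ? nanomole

178000000000000 nanomoles

kilo = 10^3, nano = 10^-9; factor is 10^12.
178 × 10^12 = 178000000000000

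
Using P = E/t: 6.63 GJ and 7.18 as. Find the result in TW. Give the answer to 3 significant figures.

(6.63 × 10⁹) / (7.18 × 10⁻¹⁸) = 0.9234 × 10²⁷ W

923000000000000 TW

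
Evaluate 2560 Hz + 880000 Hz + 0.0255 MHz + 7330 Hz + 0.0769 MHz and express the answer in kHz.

In kHz:
  2560 Hz = 2560 × 10^-3 kHz = 2.56
  880000 Hz = 880000 × 10^-3 kHz = 880
  0.0255 MHz = 0.0255 × 10^3 kHz = 25.5
  7330 Hz = 7330 × 10^-3 kHz = 7.33
  0.0769 MHz = 0.0769 × 10^3 kHz = 76.9
Sum: 2.56 + 880 + 25.5 + 7.33 + 76.9 = 992.29

992.29 kHz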